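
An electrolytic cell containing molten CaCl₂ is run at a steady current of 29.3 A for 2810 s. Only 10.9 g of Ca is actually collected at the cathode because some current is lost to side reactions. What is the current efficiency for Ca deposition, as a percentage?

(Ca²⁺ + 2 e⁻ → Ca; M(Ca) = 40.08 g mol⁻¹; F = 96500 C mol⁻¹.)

63.8 %

Q = I·t = 29.30 × 2810.0 = 82330 C; n(e⁻) = 82330/96500 = 0.8532 mol.
Theoretical n(Ca) = n(e⁻)/2 = 0.4266 mol, i.e. m_theo = 0.4266 × 40.08 = 17.10 g.
Efficiency = m_actual / m_theo = 10.9 / 17.10 = 63.8 %.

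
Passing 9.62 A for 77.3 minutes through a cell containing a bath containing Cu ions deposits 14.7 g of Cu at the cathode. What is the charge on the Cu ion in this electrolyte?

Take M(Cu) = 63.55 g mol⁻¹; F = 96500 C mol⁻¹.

+2

Q = I·t = 9.620 A × 4638.0 s = 44620 C, so n(e⁻) = 44620/96500 = 0.4624 mol.
n(Cu) deposited = 14.7 / 63.55 = 0.2313 mol.
Electrons per atom = n(e⁻)/n(Cu) = 0.4624 / 0.2313 = 2.00 ≈ 2, so the ion is Cu²⁺.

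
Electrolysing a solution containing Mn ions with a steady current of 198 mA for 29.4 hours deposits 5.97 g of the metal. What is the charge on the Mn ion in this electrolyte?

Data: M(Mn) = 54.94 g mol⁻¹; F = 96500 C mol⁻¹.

Q = I·t = 0.1980 A × 105840 s = 20960 C, so n(e⁻) = 20960/96500 = 0.2172 mol.
n(Mn) deposited = 5.97 / 54.94 = 0.1087 mol.
Electrons per atom = n(e⁻)/n(Mn) = 0.2172 / 0.1087 = 2.00 ≈ 2, so the ion is Mn²⁺.

+2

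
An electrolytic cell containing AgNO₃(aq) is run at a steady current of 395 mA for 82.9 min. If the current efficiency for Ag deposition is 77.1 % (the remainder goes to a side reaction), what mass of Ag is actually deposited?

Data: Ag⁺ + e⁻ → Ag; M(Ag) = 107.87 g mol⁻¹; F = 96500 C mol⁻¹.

Q = I·t = 0.3950 × 4974.0 = 1965 C.
n(e⁻) = 1965/96500 = 0.02036 mol; theoretically n(Ag) = 0.02036/1 = 0.02036 mol, m_theo = 2.196 g.
At 77.1 % efficiency, m_actual = 0.771 × 2.196 = 1.69 g.

1.69 g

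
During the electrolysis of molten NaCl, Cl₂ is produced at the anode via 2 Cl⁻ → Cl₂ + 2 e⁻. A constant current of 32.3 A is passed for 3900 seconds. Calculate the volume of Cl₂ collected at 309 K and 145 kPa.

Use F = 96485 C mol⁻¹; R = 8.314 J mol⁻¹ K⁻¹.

11.6 L

Q = I·t = 32.30 A × 3900.0 s = 126000 C.
n(e⁻) = Q/F = 126000 / 96485 = 1.306 mol.
2 electrons are transferred per Cl₂ molecule, so n(Cl₂) = 1.306 / 2 = 0.6528 mol.
V = nRT/P = (0.6528 × 8.314 × 309) / (145 × 10³ Pa) = 0.0116 m³ = 11.6 L.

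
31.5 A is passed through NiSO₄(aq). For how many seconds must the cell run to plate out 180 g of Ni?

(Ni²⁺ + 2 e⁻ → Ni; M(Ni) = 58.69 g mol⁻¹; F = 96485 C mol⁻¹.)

n(Ni) = m/M = 180 / 58.69 = 3.067 mol.
Each Ni atom requires 2 electrons, so n(e⁻) = 2 × 3.067 = 6.134 mol.
Q = n(e⁻)·F = 6.134 × 96485 = 591800 C.
t = Q/I = 591800 / 31.50 A = 18790 s.

18800 s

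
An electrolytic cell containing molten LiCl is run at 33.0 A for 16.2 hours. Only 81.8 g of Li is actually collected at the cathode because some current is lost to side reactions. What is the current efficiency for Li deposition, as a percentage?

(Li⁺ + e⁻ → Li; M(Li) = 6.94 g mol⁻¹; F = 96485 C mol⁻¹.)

59.1 %

Q = I·t = 33.00 × 58320 = 1925000 C; n(e⁻) = 1925000/96485 = 19.95 mol.
Theoretical n(Li) = n(e⁻)/1 = 19.95 mol, i.e. m_theo = 19.95 × 6.94 = 138.4 g.
Efficiency = m_actual / m_theo = 81.8 / 138.4 = 59.1 %.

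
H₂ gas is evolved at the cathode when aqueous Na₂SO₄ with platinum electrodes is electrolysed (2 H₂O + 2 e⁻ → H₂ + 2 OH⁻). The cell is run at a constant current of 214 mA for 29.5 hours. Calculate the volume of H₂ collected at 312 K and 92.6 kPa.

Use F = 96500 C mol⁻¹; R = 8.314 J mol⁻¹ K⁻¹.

Q = I·t = 0.2140 A × 106200 s = 22730 C.
n(e⁻) = Q/F = 22730 / 96500 = 0.2355 mol.
2 electrons are transferred per H₂ molecule, so n(H₂) = 0.2355 / 2 = 0.1178 mol.
V = nRT/P = (0.1178 × 8.314 × 312) / (92.6 × 10³ Pa) = 0.00330 m³ = 3.30 L.

3.30 L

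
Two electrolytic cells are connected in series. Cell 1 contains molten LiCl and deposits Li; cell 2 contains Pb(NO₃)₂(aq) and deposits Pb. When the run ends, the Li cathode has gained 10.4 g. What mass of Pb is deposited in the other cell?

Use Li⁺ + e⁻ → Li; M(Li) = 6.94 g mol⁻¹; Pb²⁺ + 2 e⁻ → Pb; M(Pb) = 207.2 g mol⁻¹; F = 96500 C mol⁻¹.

n(Li) = 10.4 / 6.94 = 1.499 mol.
Since Li⁺ + e⁻ → Li, n(e⁻) passed = 1 × 1.499 = 1.499 mol.
Cells in series carry the same charge, so the same 1.499 mol of electrons passes through cell 2.
Pb²⁺ + 2 e⁻ → Pb, so n(Pb) = 1.499 / 2 = 0.7493 mol.
m(Pb) = 0.7493 × 207.2 = 155 g.

155 g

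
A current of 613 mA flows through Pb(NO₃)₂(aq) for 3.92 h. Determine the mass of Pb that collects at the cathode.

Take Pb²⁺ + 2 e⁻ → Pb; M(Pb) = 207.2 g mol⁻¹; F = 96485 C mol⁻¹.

Q = I·t = 0.6130 A × 14112 s = 8651 C.
n(e⁻) = Q/F = 8651 / 96485 = 0.08966 mol.
Pb²⁺ + 2 e⁻ → Pb, so n(Pb) = n(e⁻)/2 = 0.04483 mol.
m = n·M = 0.04483 × 207.2 = 9.29 g.

9.29 g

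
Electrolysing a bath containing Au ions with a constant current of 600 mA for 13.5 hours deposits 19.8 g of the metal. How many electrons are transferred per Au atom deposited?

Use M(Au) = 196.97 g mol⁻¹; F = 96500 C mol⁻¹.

Q = I·t = 0.6000 A × 48600 s = 29160 C, so n(e⁻) = 29160/96500 = 0.3022 mol.
n(Au) deposited = 19.8 / 196.97 = 0.1005 mol.
Electrons per atom = n(e⁻)/n(Au) = 0.3022 / 0.1005 = 3.01 ≈ 3, so the ion is Au³⁺.

3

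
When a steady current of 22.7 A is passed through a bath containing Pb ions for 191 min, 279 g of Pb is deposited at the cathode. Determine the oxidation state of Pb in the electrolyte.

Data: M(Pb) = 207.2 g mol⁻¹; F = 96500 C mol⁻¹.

+2

Q = I·t = 22.70 A × 11460 s = 260100 C, so n(e⁻) = 260100/96500 = 2.696 mol.
n(Pb) deposited = 279 / 207.2 = 1.347 mol.
Electrons per atom = n(e⁻)/n(Pb) = 2.696 / 1.347 = 2.00 ≈ 2, so the ion is Pb²⁺.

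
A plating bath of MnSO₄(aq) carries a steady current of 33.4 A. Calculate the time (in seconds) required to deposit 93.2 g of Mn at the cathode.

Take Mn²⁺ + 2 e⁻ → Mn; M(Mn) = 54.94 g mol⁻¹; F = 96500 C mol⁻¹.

9800 s

n(Mn) = m/M = 93.2 / 54.94 = 1.696 mol.
Each Mn atom requires 2 electrons, so n(e⁻) = 2 × 1.696 = 3.393 mol.
Q = n(e⁻)·F = 3.393 × 96500 = 327400 C.
t = Q/I = 327400 / 33.40 A = 9803 s.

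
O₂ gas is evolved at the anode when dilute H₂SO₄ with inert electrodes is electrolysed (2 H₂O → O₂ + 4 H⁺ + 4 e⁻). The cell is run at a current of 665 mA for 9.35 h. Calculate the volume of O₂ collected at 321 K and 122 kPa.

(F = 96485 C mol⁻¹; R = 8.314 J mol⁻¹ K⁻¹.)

Q = I·t = 0.6650 A × 33660 s = 22380 C.
n(e⁻) = Q/F = 22380 / 96485 = 0.2320 mol.
4 electrons are transferred per O₂ molecule, so n(O₂) = 0.2320 / 4 = 0.05800 mol.
V = nRT/P = (0.05800 × 8.314 × 321) / (122 × 10³ Pa) = 0.00127 m³ = 1.27 L.

1.27 L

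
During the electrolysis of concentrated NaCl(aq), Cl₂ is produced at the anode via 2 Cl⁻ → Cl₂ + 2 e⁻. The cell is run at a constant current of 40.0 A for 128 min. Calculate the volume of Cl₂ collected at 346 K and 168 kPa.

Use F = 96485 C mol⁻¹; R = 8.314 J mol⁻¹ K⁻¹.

27.3 L

Q = I·t = 40.00 A × 7680.0 s = 307200 C.
n(e⁻) = Q/F = 307200 / 96485 = 3.184 mol.
2 electrons are transferred per Cl₂ molecule, so n(Cl₂) = 3.184 / 2 = 1.592 mol.
V = nRT/P = (1.592 × 8.314 × 346) / (168 × 10³ Pa) = 0.0273 m³ = 27.3 L.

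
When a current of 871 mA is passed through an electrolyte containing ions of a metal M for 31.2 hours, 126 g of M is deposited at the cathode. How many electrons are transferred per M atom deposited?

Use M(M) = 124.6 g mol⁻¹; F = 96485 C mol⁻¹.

Q = I·t = 0.8710 A × 112320 s = 97830 C, so n(e⁻) = 97830/96485 = 1.014 mol.
n(M) deposited = 126 / 124.6 = 1.011 mol.
Electrons per atom = n(e⁻)/n(M) = 1.014 / 1.011 = 1.00 ≈ 1, so the ion is M⁺.

1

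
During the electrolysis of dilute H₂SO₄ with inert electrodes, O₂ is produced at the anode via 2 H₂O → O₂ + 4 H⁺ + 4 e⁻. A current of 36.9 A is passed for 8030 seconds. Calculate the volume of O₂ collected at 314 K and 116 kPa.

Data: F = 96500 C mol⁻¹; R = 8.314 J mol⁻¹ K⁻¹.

17.3 L

Q = I·t = 36.90 A × 8030.0 s = 296300 C.
n(e⁻) = Q/F = 296300 / 96500 = 3.071 mol.
4 electrons are transferred per O₂ molecule, so n(O₂) = 3.071 / 4 = 0.7676 mol.
V = nRT/P = (0.7676 × 8.314 × 314) / (116 × 10³ Pa) = 0.0173 m³ = 17.3 L.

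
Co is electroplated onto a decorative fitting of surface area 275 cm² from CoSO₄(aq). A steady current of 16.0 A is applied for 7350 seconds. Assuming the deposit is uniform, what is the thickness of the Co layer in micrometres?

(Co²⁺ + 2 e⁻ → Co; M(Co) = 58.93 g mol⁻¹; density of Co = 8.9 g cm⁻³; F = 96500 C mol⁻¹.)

147 μm

Q = I·t = 16.00 × 7350.0 = 117600 C; n(e⁻) = 1.219 mol.
n(Co) = n(e⁻)/2 = 0.6093 mol, so m = 0.6093 × 58.93 = 35.91 g.
Volume = m/ρ = 35.91 / 8.9 = 4.035 cm³.
Thickness = V/A = 4.035 / 275 = 0.0147 cm = 147 μm.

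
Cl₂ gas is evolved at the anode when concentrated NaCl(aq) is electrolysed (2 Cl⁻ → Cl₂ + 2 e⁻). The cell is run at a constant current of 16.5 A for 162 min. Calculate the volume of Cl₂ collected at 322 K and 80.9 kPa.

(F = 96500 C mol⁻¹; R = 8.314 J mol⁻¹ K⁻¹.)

27.5 L

Q = I·t = 16.50 A × 9720.0 s = 160400 C.
n(e⁻) = Q/F = 160400 / 96500 = 1.662 mol.
2 electrons are transferred per Cl₂ molecule, so n(Cl₂) = 1.662 / 2 = 0.8310 mol.
V = nRT/P = (0.8310 × 8.314 × 322) / (80.9 × 10³ Pa) = 0.0275 m³ = 27.5 L.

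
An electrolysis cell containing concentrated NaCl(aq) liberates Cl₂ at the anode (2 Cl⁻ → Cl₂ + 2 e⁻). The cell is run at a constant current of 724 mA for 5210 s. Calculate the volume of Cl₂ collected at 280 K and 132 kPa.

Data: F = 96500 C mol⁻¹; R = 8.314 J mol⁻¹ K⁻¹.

Q = I·t = 0.7240 A × 5210.0 s = 3772 C.
n(e⁻) = Q/F = 3772 / 96500 = 0.03909 mol.
2 electrons are transferred per Cl₂ molecule, so n(Cl₂) = 0.03909 / 2 = 0.01954 mol.
V = nRT/P = (0.01954 × 8.314 × 280) / (132 × 10³ Pa) = 3.45 × 10⁻⁴ m³ = 0.345 L.

0.345 L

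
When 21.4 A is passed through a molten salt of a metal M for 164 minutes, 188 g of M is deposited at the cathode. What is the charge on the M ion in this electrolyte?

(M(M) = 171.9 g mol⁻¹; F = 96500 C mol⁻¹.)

Q = I·t = 21.40 A × 9840.0 s = 210600 C, so n(e⁻) = 210600/96500 = 2.182 mol.
n(M) deposited = 188 / 171.9 = 1.094 mol.
Electrons per atom = n(e⁻)/n(M) = 2.182 / 1.094 = 2.00 ≈ 2, so the ion is M²⁺.

+2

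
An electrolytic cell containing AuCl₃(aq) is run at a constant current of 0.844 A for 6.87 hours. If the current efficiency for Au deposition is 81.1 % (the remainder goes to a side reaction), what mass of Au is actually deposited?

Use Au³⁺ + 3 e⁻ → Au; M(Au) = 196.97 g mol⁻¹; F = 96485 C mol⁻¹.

11.5 g

Q = I·t = 0.8440 × 24732 = 20870 C.
n(e⁻) = 20870/96485 = 0.2163 mol; theoretically n(Au) = 0.2163/3 = 0.07211 mol, m_theo = 14.20 g.
At 81.1 % efficiency, m_actual = 0.811 × 14.20 = 11.5 g.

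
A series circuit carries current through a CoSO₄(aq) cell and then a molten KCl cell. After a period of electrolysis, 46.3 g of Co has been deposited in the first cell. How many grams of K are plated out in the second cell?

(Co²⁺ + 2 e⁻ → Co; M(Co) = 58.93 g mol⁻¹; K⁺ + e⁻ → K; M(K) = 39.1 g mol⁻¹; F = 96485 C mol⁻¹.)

61.4 g

n(Co) = 46.3 / 58.93 = 0.7857 mol.
Since Co²⁺ + 2 e⁻ → Co, n(e⁻) passed = 2 × 0.7857 = 1.571 mol.
Cells in series carry the same charge, so the same 1.571 mol of electrons passes through cell 2.
K⁺ + e⁻ → K, so n(K) = 1.571 / 1 = 1.571 mol.
m(K) = 1.571 × 39.1 = 61.4 g.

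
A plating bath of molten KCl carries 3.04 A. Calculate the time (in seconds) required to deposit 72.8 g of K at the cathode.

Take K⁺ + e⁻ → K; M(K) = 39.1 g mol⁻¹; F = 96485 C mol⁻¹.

n(K) = m/M = 72.8 / 39.1 = 1.862 mol.
Each K atom requires 1 electron, so n(e⁻) = 1 × 1.862 = 1.862 mol.
Q = n(e⁻)·F = 1.862 × 96485 = 179600 C.
t = Q/I = 179600 / 3.040 A = 59090 s.

59100 s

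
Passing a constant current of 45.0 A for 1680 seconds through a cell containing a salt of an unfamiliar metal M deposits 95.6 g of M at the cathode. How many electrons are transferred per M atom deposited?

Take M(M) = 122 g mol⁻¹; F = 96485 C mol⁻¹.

1

Q = I·t = 45.00 A × 1680.0 s = 75600 C, so n(e⁻) = 75600/96485 = 0.7835 mol.
n(M) deposited = 95.6 / 122 = 0.7836 mol.
Electrons per atom = n(e⁻)/n(M) = 0.7835 / 0.7836 = 1.00 ≈ 1, so the ion is M⁺.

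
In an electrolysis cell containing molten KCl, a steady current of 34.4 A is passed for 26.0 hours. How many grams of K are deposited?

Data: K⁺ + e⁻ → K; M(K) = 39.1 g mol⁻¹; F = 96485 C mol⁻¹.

Q = I·t = 34.40 A × 93600 s = 3220000 C.
n(e⁻) = Q/F = 3220000 / 96485 = 33.37 mol.
K⁺ + e⁻ → K, so n(K) = n(e⁻)/1 = 33.37 mol.
m = n·M = 33.37 × 39.1 = 1300 g.

1300 g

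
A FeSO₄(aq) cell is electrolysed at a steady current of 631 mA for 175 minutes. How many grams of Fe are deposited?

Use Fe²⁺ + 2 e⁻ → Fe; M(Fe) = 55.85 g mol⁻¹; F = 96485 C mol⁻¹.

Q = I·t = 0.6310 A × 10500 s = 6626 C.
n(e⁻) = Q/F = 6626 / 96485 = 0.06867 mol.
Fe²⁺ + 2 e⁻ → Fe, so n(Fe) = n(e⁻)/2 = 0.03433 mol.
m = n·M = 0.03433 × 55.85 = 1.92 g.

1.92 g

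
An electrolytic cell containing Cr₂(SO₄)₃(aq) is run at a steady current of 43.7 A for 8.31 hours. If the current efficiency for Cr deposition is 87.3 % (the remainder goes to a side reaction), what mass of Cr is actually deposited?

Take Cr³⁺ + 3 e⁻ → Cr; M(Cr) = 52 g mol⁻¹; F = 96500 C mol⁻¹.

Q = I·t = 43.70 × 29916 = 1307000 C.
n(e⁻) = 1307000/96500 = 13.55 mol; theoretically n(Cr) = 13.55/3 = 4.516 mol, m_theo = 234.8 g.
At 87.3 % efficiency, m_actual = 0.873 × 234.8 = 205 g.

205 g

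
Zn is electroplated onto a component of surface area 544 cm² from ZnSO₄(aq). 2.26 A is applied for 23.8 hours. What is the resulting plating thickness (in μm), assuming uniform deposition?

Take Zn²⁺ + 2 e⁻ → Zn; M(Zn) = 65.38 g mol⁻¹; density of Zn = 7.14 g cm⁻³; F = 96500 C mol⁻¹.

169 μm

Q = I·t = 2.260 × 85680 = 193600 C; n(e⁻) = 2.007 mol.
n(Zn) = n(e⁻)/2 = 1.003 mol, so m = 1.003 × 65.38 = 65.60 g.
Volume = m/ρ = 65.60 / 7.14 = 9.187 cm³.
Thickness = V/A = 9.187 / 544 = 0.0169 cm = 169 μm.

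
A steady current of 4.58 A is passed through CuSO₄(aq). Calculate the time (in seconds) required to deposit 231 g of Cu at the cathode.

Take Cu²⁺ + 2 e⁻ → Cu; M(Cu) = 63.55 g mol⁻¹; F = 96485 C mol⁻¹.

n(Cu) = m/M = 231 / 63.55 = 3.635 mol.
Each Cu atom requires 2 electrons, so n(e⁻) = 2 × 3.635 = 7.270 mol.
Q = n(e⁻)·F = 7.270 × 96485 = 701400 C.
t = Q/I = 701400 / 4.580 A = 153200 s.

1.53 × 10⁵ s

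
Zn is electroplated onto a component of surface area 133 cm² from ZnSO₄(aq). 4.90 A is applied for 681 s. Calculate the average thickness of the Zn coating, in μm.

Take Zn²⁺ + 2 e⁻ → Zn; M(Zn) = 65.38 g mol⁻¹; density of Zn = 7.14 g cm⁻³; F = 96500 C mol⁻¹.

Q = I·t = 4.900 × 681.00 = 3337 C; n(e⁻) = 0.03458 mol.
n(Zn) = n(e⁻)/2 = 0.01729 mol, so m = 0.01729 × 65.38 = 1.130 g.
Volume = m/ρ = 1.130 / 7.14 = 0.1583 cm³.
Thickness = V/A = 0.1583 / 133 = 0.00119 cm = 11.9 μm.

11.9 μm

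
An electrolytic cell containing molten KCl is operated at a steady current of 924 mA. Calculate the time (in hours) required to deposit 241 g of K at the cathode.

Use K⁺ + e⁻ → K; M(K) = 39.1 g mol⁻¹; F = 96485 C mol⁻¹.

n(K) = m/M = 241 / 39.1 = 6.164 mol.
Each K atom requires 1 electron, so n(e⁻) = 1 × 6.164 = 6.164 mol.
Q = n(e⁻)·F = 6.164 × 96485 = 594700 C.
t = Q/I = 594700 / 0.9240 A = 643600 s = 179 h.

179 h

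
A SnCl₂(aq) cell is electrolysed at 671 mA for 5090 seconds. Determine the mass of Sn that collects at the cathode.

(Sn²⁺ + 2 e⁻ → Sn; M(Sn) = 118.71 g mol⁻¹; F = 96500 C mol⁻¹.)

2.10 g

Q = I·t = 0.6710 A × 5090.0 s = 3415 C.
n(e⁻) = Q/F = 3415 / 96500 = 0.03539 mol.
Sn²⁺ + 2 e⁻ → Sn, so n(Sn) = n(e⁻)/2 = 0.01770 mol.
m = n·M = 0.01770 × 118.71 = 2.10 g.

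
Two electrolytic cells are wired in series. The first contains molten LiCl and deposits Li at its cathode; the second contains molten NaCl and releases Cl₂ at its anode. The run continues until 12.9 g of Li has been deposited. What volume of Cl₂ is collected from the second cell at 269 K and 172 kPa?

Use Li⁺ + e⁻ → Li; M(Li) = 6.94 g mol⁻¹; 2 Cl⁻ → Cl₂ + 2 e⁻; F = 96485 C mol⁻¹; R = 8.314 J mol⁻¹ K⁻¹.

12.1 L

n(Li) = 12.9 / 6.94 = 1.859 mol, so n(e⁻) = 1 × 1.859 = 1.859 mol.
The cells are in series, so the same 1.859 mol of electrons passes through the second cell.
2 Cl⁻ → Cl₂ + 2 e⁻ — 2 mol e⁻ per mol Cl₂, so n(Cl₂) = 1.859/2 = 0.9294 mol.
V = nRT/P = (0.9294 × 8.314 × 269) / (172 × 10³) = 0.0121 m³ = 12.1 L.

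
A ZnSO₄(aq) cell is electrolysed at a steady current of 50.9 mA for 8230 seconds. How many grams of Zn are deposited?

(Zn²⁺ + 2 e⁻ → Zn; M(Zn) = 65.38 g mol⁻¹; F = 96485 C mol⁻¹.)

Q = I·t = 0.05090 A × 8230.0 s = 418.9 C.
n(e⁻) = Q/F = 418.9 / 96485 = 0.004342 mol.
Zn²⁺ + 2 e⁻ → Zn, so n(Zn) = n(e⁻)/2 = 0.002171 mol.
m = n·M = 0.002171 × 65.38 = 0.142 g.

0.142 g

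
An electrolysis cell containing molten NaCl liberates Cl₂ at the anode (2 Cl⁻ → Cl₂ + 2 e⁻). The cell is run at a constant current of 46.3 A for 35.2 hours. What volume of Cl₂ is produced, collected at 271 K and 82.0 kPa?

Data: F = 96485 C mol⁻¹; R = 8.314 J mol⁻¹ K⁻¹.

Q = I·t = 46.30 A × 126720 s = 5867000 C.
n(e⁻) = Q/F = 5867000 / 96485 = 60.81 mol.
2 electrons are transferred per Cl₂ molecule, so n(Cl₂) = 60.81 / 2 = 30.40 mol.
V = nRT/P = (30.40 × 8.314 × 271) / (82.0 × 10³ Pa) = 0.835 m³ = 835 L.

835 L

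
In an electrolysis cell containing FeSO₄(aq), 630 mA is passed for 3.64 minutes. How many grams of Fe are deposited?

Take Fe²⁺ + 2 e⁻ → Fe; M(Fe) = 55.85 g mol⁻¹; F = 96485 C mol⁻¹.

Q = I·t = 0.6300 A × 218.40 s = 137.6 C.
n(e⁻) = Q/F = 137.6 / 96485 = 0.001426 mol.
Fe²⁺ + 2 e⁻ → Fe, so n(Fe) = n(e⁻)/2 = 0.0007130 mol.
m = n·M = 0.0007130 × 55.85 = 0.0398 g.

0.0398 g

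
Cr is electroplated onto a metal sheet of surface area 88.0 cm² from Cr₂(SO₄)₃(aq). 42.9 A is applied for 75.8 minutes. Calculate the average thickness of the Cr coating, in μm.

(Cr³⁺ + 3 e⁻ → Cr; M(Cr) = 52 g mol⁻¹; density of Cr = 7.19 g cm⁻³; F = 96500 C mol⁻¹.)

554 μm

Q = I·t = 42.90 × 4548.0 = 195100 C; n(e⁻) = 2.022 mol.
n(Cr) = n(e⁻)/3 = 0.6740 mol, so m = 0.6740 × 52 = 35.05 g.
Volume = m/ρ = 35.05 / 7.19 = 4.874 cm³.
Thickness = V/A = 4.874 / 88.0 = 0.0554 cm = 554 μm.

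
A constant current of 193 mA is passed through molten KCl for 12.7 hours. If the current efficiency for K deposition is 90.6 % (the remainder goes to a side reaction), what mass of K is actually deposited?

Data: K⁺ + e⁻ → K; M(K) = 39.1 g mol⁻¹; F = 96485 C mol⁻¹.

3.24 g

Q = I·t = 0.1930 × 45720 = 8824 C.
n(e⁻) = 8824/96485 = 0.09145 mol; theoretically n(K) = 0.09145/1 = 0.09145 mol, m_theo = 3.576 g.
At 90.6 % efficiency, m_actual = 0.906 × 3.576 = 3.24 g.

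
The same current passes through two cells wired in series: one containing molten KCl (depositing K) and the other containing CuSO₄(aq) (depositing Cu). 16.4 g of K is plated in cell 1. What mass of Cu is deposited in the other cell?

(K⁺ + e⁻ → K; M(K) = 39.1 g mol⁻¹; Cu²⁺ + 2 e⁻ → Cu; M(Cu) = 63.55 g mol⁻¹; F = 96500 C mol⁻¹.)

n(K) = 16.4 / 39.1 = 0.4194 mol.
Since K⁺ + e⁻ → K, n(e⁻) passed = 1 × 0.4194 = 0.4194 mol.
Cells in series carry the same charge, so the same 0.4194 mol of electrons passes through cell 2.
Cu²⁺ + 2 e⁻ → Cu, so n(Cu) = 0.4194 / 2 = 0.2097 mol.
m(Cu) = 0.2097 × 63.55 = 13.3 g.

13.3 g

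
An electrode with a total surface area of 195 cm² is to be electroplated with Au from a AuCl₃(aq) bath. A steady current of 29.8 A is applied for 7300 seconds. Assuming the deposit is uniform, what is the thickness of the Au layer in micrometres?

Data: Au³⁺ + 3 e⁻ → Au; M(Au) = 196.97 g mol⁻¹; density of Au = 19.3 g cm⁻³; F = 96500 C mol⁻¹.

393 μm

Q = I·t = 29.80 × 7300.0 = 217500 C; n(e⁻) = 2.254 mol.
n(Au) = n(e⁻)/3 = 0.7514 mol, so m = 0.7514 × 196.97 = 148.0 g.
Volume = m/ρ = 148.0 / 19.3 = 7.669 cm³.
Thickness = V/A = 7.669 / 195 = 0.0393 cm = 393 μm.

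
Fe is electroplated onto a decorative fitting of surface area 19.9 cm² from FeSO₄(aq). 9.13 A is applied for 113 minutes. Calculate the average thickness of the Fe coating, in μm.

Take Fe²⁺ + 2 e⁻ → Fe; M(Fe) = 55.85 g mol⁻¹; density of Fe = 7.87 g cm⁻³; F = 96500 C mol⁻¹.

1140 μm

Q = I·t = 9.130 × 6780.0 = 61900 C; n(e⁻) = 0.6415 mol.
n(Fe) = n(e⁻)/2 = 0.3207 mol, so m = 0.3207 × 55.85 = 17.91 g.
Volume = m/ρ = 17.91 / 7.87 = 2.276 cm³.
Thickness = V/A = 2.276 / 19.9 = 0.114 cm = 1140 μm.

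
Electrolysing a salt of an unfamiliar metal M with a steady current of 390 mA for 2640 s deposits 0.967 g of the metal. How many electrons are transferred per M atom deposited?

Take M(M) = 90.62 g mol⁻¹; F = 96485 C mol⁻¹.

Q = I·t = 0.3900 A × 2640.0 s = 1030 C, so n(e⁻) = 1030/96485 = 0.01067 mol.
n(M) deposited = 0.967 / 90.62 = 0.01067 mol.
Electrons per atom = n(e⁻)/n(M) = 0.01067 / 0.01067 = 1.00 ≈ 1, so the ion is M⁺.

1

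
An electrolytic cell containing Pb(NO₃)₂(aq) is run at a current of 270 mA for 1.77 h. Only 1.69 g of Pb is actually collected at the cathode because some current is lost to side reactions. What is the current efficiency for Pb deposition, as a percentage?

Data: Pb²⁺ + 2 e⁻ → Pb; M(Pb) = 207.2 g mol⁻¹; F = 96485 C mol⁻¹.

91.5 %

Q = I·t = 0.2700 × 6372.0 = 1720 C; n(e⁻) = 1720/96485 = 0.01783 mol.
Theoretical n(Pb) = n(e⁻)/2 = 0.008916 mol, i.e. m_theo = 0.008916 × 207.2 = 1.847 g.
Efficiency = m_actual / m_theo = 1.69 / 1.847 = 91.5 %.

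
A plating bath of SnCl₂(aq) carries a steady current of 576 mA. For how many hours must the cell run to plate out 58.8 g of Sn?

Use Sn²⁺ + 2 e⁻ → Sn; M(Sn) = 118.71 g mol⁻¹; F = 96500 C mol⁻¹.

n(Sn) = m/M = 58.8 / 118.71 = 0.4953 mol.
Each Sn atom requires 2 electrons, so n(e⁻) = 2 × 0.4953 = 0.9906 mol.
Q = n(e⁻)·F = 0.9906 × 96500 = 95600 C.
t = Q/I = 95600 / 0.5760 A = 166000 s = 46.1 h.

46.1 h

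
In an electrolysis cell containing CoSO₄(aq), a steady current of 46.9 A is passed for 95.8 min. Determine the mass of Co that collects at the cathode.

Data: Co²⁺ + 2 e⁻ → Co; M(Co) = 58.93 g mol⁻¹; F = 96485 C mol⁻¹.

82.3 g

Q = I·t = 46.90 A × 5748.0 s = 269600 C.
n(e⁻) = Q/F = 269600 / 96485 = 2.794 mol.
Co²⁺ + 2 e⁻ → Co, so n(Co) = n(e⁻)/2 = 1.397 mol.
m = n·M = 1.397 × 58.93 = 82.3 g.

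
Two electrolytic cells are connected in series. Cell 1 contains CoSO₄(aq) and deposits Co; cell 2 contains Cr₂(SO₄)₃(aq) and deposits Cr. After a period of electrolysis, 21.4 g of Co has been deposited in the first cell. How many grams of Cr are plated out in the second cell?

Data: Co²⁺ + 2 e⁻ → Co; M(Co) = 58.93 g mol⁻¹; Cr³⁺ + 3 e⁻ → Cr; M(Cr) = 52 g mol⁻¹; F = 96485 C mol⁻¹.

12.6 g

n(Co) = 21.4 / 58.93 = 0.3631 mol.
Since Co²⁺ + 2 e⁻ → Co, n(e⁻) passed = 2 × 0.3631 = 0.7263 mol.
Cells in series carry the same charge, so the same 0.7263 mol of electrons passes through cell 2.
Cr³⁺ + 3 e⁻ → Cr, so n(Cr) = 0.7263 / 3 = 0.2421 mol.
m(Cr) = 0.2421 × 52 = 12.6 g.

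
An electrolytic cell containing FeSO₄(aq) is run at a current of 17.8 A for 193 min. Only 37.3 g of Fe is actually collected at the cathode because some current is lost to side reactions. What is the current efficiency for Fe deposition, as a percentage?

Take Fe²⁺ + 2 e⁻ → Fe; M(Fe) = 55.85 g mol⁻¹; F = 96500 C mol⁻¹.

62.5 %

Q = I·t = 17.80 × 11580 = 206100 C; n(e⁻) = 206100/96500 = 2.136 mol.
Theoretical n(Fe) = n(e⁻)/2 = 1.068 mol, i.e. m_theo = 1.068 × 55.85 = 59.65 g.
Efficiency = m_actual / m_theo = 37.3 / 59.65 = 62.5 %.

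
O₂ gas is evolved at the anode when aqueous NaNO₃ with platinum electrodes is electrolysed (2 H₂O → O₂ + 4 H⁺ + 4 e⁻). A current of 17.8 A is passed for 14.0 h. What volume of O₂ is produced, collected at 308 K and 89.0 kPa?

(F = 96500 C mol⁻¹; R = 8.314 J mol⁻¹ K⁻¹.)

Q = I·t = 17.80 A × 50400 s = 897100 C.
n(e⁻) = Q/F = 897100 / 96500 = 9.297 mol.
4 electrons are transferred per O₂ molecule, so n(O₂) = 9.297 / 4 = 2.324 mol.
V = nRT/P = (2.324 × 8.314 × 308) / (89.0 × 10³ Pa) = 0.0669 m³ = 66.9 L.

66.9 L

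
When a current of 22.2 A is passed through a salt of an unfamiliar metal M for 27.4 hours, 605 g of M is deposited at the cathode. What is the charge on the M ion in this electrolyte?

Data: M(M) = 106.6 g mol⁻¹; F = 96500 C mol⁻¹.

Q = I·t = 22.20 A × 98640 s = 2190000 C, so n(e⁻) = 2190000/96500 = 22.69 mol.
n(M) deposited = 605 / 106.6 = 5.675 mol.
Electrons per atom = n(e⁻)/n(M) = 22.69 / 5.675 = 4.00 ≈ 4, so the ion is M⁴⁺.

+4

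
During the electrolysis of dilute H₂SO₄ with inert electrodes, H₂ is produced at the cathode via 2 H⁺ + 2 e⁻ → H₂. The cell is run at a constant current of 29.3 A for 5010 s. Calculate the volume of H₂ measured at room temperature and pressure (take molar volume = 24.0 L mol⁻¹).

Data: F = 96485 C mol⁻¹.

Q = I·t = 29.30 A × 5010.0 s = 146800 C.
n(e⁻) = Q/F = 146800 / 96485 = 1.521 mol.
2 electrons are transferred per H₂ molecule, so n(H₂) = 1.521 / 2 = 0.7607 mol.
V = n × V_m = 0.7607 × 24.0 = 18.3 L.

18.3 L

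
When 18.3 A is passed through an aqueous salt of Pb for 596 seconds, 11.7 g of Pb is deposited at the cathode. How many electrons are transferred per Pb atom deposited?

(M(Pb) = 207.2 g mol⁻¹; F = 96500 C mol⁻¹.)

Q = I·t = 18.30 A × 596.00 s = 10910 C, so n(e⁻) = 10910/96500 = 0.1130 mol.
n(Pb) deposited = 11.7 / 207.2 = 0.05647 mol.
Electrons per atom = n(e⁻)/n(Pb) = 0.1130 / 0.05647 = 2.00 ≈ 2, so the ion is Pb²⁺.

2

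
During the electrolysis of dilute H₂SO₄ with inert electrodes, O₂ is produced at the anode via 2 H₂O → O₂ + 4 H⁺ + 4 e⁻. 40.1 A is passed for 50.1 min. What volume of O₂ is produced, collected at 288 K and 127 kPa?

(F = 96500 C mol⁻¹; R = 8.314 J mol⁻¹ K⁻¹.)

Q = I·t = 40.10 A × 3006.0 s = 120500 C.
n(e⁻) = Q/F = 120500 / 96500 = 1.249 mol.
4 electrons are transferred per O₂ molecule, so n(O₂) = 1.249 / 4 = 0.3123 mol.
V = nRT/P = (0.3123 × 8.314 × 288) / (127 × 10³ Pa) = 0.00589 m³ = 5.89 L.

5.89 L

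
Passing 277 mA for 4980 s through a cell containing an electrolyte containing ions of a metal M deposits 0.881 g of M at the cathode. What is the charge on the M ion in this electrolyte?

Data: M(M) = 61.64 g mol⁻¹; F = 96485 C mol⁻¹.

+1

Q = I·t = 0.2770 A × 4980.0 s = 1379 C, so n(e⁻) = 1379/96485 = 0.01430 mol.
n(M) deposited = 0.881 / 61.64 = 0.01429 mol.
Electrons per atom = n(e⁻)/n(M) = 0.01430 / 0.01429 = 1.00 ≈ 1, so the ion is M⁺.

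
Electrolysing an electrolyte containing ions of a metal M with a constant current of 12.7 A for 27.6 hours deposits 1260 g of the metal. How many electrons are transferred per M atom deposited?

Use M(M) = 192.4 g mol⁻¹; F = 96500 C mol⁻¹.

2

Q = I·t = 12.70 A × 99360 s = 1262000 C, so n(e⁻) = 1262000/96500 = 13.08 mol.
n(M) deposited = 1260 / 192.4 = 6.549 mol.
Electrons per atom = n(e⁻)/n(M) = 13.08 / 6.549 = 2.00 ≈ 2, so the ion is M²⁺.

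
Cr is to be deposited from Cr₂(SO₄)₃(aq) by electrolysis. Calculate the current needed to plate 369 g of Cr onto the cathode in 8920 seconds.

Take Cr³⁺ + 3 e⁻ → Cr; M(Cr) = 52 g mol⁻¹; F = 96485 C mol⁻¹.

230 A

n(Cr) = 369 / 52 = 7.096 mol.
n(e⁻) = 3 × 7.096 = 21.29 mol.
Q = n(e⁻)·F = 21.29 × 96485 = 2054000 C.
I = Q/t = 2054000 / 8920.0 s = 230 A.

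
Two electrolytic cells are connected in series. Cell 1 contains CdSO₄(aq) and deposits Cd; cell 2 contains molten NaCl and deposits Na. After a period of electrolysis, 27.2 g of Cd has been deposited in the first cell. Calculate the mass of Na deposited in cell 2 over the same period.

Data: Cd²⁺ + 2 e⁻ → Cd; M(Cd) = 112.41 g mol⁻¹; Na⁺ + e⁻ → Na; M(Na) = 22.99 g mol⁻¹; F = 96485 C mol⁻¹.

n(Cd) = 27.2 / 112.41 = 0.2420 mol.
Since Cd²⁺ + 2 e⁻ → Cd, n(e⁻) passed = 2 × 0.2420 = 0.4839 mol.
Cells in series carry the same charge, so the same 0.4839 mol of electrons passes through cell 2.
Na⁺ + e⁻ → Na, so n(Na) = 0.4839 / 1 = 0.4839 mol.
m(Na) = 0.4839 × 22.99 = 11.1 g.

11.1 g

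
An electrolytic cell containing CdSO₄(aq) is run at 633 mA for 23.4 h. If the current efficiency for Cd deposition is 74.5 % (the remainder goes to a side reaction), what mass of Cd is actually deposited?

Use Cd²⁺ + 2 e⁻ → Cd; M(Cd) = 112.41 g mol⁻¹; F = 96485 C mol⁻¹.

Q = I·t = 0.6330 × 84240 = 53320 C.
n(e⁻) = 53320/96485 = 0.5527 mol; theoretically n(Cd) = 0.5527/2 = 0.2763 mol, m_theo = 31.06 g.
At 74.5 % efficiency, m_actual = 0.745 × 31.06 = 23.1 g.

23.1 g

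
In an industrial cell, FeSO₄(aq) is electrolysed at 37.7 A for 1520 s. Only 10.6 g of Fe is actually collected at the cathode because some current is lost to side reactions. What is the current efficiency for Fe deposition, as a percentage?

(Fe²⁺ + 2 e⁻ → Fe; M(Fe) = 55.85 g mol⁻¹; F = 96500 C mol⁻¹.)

Q = I·t = 37.70 × 1520.0 = 57300 C; n(e⁻) = 57300/96500 = 0.5938 mol.
Theoretical n(Fe) = n(e⁻)/2 = 0.2969 mol, i.e. m_theo = 0.2969 × 55.85 = 16.58 g.
Efficiency = m_actual / m_theo = 10.6 / 16.58 = 63.9 %.

63.9 %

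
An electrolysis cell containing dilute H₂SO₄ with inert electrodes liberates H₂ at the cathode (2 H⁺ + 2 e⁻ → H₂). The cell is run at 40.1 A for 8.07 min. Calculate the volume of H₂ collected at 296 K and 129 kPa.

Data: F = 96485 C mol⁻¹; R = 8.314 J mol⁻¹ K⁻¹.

1.92 L

Q = I·t = 40.10 A × 484.20 s = 19420 C.
n(e⁻) = Q/F = 19420 / 96485 = 0.2012 mol.
2 electrons are transferred per H₂ molecule, so n(H₂) = 0.2012 / 2 = 0.1006 mol.
V = nRT/P = (0.1006 × 8.314 × 296) / (129 × 10³ Pa) = 0.00192 m³ = 1.92 L.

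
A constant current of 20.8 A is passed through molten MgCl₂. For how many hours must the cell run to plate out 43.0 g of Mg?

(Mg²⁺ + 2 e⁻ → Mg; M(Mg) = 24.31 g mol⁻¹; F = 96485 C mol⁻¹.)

4.56 h

n(Mg) = m/M = 43.0 / 24.31 = 1.769 mol.
Each Mg atom requires 2 electrons, so n(e⁻) = 2 × 1.769 = 3.538 mol.
Q = n(e⁻)·F = 3.538 × 96485 = 341300 C.
t = Q/I = 341300 / 20.80 A = 16410 s = 4.56 h.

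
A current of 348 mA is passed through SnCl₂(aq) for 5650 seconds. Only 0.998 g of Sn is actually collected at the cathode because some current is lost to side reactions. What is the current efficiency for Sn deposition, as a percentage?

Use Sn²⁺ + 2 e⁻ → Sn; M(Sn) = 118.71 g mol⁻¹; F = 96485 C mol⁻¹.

82.5 %

Q = I·t = 0.3480 × 5650.0 = 1966 C; n(e⁻) = 1966/96485 = 0.02038 mol.
Theoretical n(Sn) = n(e⁻)/2 = 0.01019 mol, i.e. m_theo = 0.01019 × 118.71 = 1.210 g.
Efficiency = m_actual / m_theo = 0.998 / 1.210 = 82.5 %.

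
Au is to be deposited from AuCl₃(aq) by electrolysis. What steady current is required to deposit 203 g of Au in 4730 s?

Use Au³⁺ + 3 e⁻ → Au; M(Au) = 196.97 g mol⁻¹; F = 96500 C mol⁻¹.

63.1 A

n(Au) = 203 / 196.97 = 1.031 mol.
n(e⁻) = 3 × 1.031 = 3.092 mol.
Q = n(e⁻)·F = 3.092 × 96500 = 298400 C.
I = Q/t = 298400 / 4730.0 s = 63.1 A.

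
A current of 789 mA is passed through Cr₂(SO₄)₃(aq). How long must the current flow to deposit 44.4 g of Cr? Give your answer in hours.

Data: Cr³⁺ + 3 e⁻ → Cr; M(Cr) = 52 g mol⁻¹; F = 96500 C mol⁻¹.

87.0 h

n(Cr) = m/M = 44.4 / 52 = 0.8538 mol.
Each Cr atom requires 3 electrons, so n(e⁻) = 3 × 0.8538 = 2.562 mol.
Q = n(e⁻)·F = 2.562 × 96500 = 247200 C.
t = Q/I = 247200 / 0.7890 A = 313300 s = 87.0 h.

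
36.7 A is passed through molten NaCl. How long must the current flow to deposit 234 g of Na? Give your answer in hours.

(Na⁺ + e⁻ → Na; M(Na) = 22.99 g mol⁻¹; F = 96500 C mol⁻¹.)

n(Na) = m/M = 234 / 22.99 = 10.18 mol.
Each Na atom requires 1 electron, so n(e⁻) = 1 × 10.18 = 10.18 mol.
Q = n(e⁻)·F = 10.18 × 96500 = 982200 C.
t = Q/I = 982200 / 36.70 A = 26760 s = 7.43 h.

7.43 h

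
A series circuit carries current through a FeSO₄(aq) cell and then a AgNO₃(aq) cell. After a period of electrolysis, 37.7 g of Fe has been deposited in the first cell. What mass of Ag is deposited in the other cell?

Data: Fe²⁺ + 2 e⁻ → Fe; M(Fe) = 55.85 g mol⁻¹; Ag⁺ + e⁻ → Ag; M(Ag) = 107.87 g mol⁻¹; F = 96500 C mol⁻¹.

n(Fe) = 37.7 / 55.85 = 0.6750 mol.
Since Fe²⁺ + 2 e⁻ → Fe, n(e⁻) passed = 2 × 0.6750 = 1.350 mol.
Cells in series carry the same charge, so the same 1.350 mol of electrons passes through cell 2.
Ag⁺ + e⁻ → Ag, so n(Ag) = 1.350 / 1 = 1.350 mol.
m(Ag) = 1.350 × 107.87 = 146 g.

146 g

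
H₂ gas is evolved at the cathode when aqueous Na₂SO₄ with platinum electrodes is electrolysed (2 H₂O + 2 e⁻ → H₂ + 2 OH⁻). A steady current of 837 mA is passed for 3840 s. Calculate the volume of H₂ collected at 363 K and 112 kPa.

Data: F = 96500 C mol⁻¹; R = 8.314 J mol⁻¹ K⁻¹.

0.449 L

Q = I·t = 0.8370 A × 3840.0 s = 3214 C.
n(e⁻) = Q/F = 3214 / 96500 = 0.03331 mol.
2 electrons are transferred per H₂ molecule, so n(H₂) = 0.03331 / 2 = 0.01665 mol.
V = nRT/P = (0.01665 × 8.314 × 363) / (112 × 10³ Pa) = 4.49 × 10⁻⁴ m³ = 0.449 L.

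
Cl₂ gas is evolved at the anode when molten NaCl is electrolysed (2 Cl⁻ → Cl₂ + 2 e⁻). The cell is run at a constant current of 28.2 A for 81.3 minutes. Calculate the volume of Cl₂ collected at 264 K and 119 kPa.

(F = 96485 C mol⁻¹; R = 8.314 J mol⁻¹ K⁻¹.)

Q = I·t = 28.20 A × 4878.0 s = 137600 C.
n(e⁻) = Q/F = 137600 / 96485 = 1.426 mol.
2 electrons are transferred per Cl₂ molecule, so n(Cl₂) = 1.426 / 2 = 0.7129 mol.
V = nRT/P = (0.7129 × 8.314 × 264) / (119 × 10³ Pa) = 0.0131 m³ = 13.1 L.

13.1 L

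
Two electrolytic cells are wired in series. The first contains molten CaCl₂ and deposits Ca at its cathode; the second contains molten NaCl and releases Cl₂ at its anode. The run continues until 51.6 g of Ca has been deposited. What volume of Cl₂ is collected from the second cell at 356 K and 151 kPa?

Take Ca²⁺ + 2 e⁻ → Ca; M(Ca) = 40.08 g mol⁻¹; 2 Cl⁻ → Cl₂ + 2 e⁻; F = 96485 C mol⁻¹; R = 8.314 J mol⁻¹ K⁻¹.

n(Ca) = 51.6 / 40.08 = 1.287 mol, so n(e⁻) = 2 × 1.287 = 2.575 mol.
The cells are in series, so the same 2.575 mol of electrons passes through the second cell.
2 Cl⁻ → Cl₂ + 2 e⁻ — 2 mol e⁻ per mol Cl₂, so n(Cl₂) = 2.575/2 = 1.287 mol.
V = nRT/P = (1.287 × 8.314 × 356) / (151 × 10³) = 0.0252 m³ = 25.2 L.

25.2 L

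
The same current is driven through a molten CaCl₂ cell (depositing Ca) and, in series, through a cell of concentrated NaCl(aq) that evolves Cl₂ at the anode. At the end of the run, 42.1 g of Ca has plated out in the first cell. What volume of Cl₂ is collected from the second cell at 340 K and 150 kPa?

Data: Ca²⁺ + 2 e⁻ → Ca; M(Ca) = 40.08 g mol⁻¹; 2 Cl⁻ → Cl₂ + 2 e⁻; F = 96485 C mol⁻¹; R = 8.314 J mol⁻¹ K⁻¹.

n(Ca) = 42.1 / 40.08 = 1.050 mol, so n(e⁻) = 2 × 1.050 = 2.101 mol.
The cells are in series, so the same 2.101 mol of electrons passes through the second cell.
2 Cl⁻ → Cl₂ + 2 e⁻ — 2 mol e⁻ per mol Cl₂, so n(Cl₂) = 2.101/2 = 1.050 mol.
V = nRT/P = (1.050 × 8.314 × 340) / (150 × 10³) = 0.0198 m³ = 19.8 L.

19.8 L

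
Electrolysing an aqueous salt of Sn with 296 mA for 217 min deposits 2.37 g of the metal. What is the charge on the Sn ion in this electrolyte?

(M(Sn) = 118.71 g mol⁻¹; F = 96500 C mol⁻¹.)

Q = I·t = 0.2960 A × 13020 s = 3854 C, so n(e⁻) = 3854/96500 = 0.03994 mol.
n(Sn) deposited = 2.37 / 118.71 = 0.01996 mol.
Electrons per atom = n(e⁻)/n(Sn) = 0.03994 / 0.01996 = 2.00 ≈ 2, so the ion is Sn²⁺.

+2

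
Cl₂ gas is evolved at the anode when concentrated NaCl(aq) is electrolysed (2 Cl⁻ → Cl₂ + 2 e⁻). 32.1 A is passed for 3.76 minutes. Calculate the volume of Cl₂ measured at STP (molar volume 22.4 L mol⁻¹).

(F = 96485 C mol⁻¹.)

Q = I·t = 32.10 A × 225.60 s = 7242 C.
n(e⁻) = Q/F = 7242 / 96485 = 0.07506 mol.
2 electrons are transferred per Cl₂ molecule, so n(Cl₂) = 0.07506 / 2 = 0.03753 mol.
V = n × V_m = 0.03753 × 22.4 = 0.841 L.

0.841 L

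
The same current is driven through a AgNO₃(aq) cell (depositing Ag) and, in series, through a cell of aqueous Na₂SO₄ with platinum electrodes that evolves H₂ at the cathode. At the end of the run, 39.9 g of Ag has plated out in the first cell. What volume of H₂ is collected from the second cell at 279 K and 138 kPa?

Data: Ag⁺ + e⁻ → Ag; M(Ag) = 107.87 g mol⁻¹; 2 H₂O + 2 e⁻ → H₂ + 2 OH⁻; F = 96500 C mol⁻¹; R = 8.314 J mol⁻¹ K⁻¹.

3.11 L

n(Ag) = 39.9 / 107.87 = 0.3699 mol, so n(e⁻) = 1 × 0.3699 = 0.3699 mol.
The cells are in series, so the same 0.3699 mol of electrons passes through the second cell.
2 H₂O + 2 e⁻ → H₂ + 2 OH⁻ — 2 mol e⁻ per mol H₂, so n(H₂) = 0.3699/2 = 0.1849 mol.
V = nRT/P = (0.1849 × 8.314 × 279) / (138 × 10³) = 0.00311 m³ = 3.11 L.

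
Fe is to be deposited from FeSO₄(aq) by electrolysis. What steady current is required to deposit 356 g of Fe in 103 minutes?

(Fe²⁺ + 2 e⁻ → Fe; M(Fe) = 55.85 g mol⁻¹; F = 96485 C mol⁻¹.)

n(Fe) = 356 / 55.85 = 6.374 mol.
n(e⁻) = 2 × 6.374 = 12.75 mol.
Q = n(e⁻)·F = 12.75 × 96485 = 1230000 C.
I = Q/t = 1230000 / 6180.0 s = 199 A.

199 A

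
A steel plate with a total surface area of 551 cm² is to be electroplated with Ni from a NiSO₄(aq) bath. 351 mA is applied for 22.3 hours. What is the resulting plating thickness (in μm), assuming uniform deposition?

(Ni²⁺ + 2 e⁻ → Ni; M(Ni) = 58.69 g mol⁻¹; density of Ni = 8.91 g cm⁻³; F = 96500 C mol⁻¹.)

17.5 μm

Q = I·t = 0.3510 × 80280 = 28180 C; n(e⁻) = 0.2920 mol.
n(Ni) = n(e⁻)/2 = 0.1460 mol, so m = 0.1460 × 58.69 = 8.569 g.
Volume = m/ρ = 8.569 / 8.91 = 0.9617 cm³.
Thickness = V/A = 0.9617 / 551 = 0.00175 cm = 17.5 μm.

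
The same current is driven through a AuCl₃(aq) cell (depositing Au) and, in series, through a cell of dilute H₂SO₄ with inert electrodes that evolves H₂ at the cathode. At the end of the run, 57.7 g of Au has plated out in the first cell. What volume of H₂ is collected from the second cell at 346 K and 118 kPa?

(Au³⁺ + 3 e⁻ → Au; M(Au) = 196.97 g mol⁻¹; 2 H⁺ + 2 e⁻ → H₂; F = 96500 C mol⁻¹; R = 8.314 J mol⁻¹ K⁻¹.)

10.7 L

n(Au) = 57.7 / 196.97 = 0.2929 mol, so n(e⁻) = 3 × 0.2929 = 0.8788 mol.
The cells are in series, so the same 0.8788 mol of electrons passes through the second cell.
2 H⁺ + 2 e⁻ → H₂ — 2 mol e⁻ per mol H₂, so n(H₂) = 0.8788/2 = 0.4394 mol.
V = nRT/P = (0.4394 × 8.314 × 346) / (118 × 10³) = 0.0107 m³ = 10.7 L.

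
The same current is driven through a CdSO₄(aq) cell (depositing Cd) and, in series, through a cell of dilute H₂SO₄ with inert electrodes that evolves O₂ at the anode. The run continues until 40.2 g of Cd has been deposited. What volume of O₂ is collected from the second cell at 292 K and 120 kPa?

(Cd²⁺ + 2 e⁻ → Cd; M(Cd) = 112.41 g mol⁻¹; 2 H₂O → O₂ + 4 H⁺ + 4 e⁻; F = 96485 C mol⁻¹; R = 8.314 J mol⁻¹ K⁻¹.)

3.62 L

n(Cd) = 40.2 / 112.41 = 0.3576 mol, so n(e⁻) = 2 × 0.3576 = 0.7152 mol.
The cells are in series, so the same 0.7152 mol of electrons passes through the second cell.
2 H₂O → O₂ + 4 H⁺ + 4 e⁻ — 4 mol e⁻ per mol O₂, so n(O₂) = 0.7152/4 = 0.1788 mol.
V = nRT/P = (0.1788 × 8.314 × 292) / (120 × 10³) = 0.00362 m³ = 3.62 L.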